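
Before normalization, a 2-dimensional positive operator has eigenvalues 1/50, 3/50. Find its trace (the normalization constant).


tr(M) = sum of eigenvalues
= 1/50 + 3/50
= 4/50
= 0.0800

0.0800


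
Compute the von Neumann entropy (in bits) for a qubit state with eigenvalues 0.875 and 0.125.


S = -p*log2(p) - (1-p)*log2(1-p)
p = 0.8750, 1-p = 0.1250
= -0.8750 * log2(0.8750) - 0.1250 * log2(0.1250)
= -(-0.1686) - (-0.3750)
= 0.5436

0.5436


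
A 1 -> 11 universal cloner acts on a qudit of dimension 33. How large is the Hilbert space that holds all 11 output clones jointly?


Output space = H^(tensor 11) where dim(H) = 33
dim = 33^11
= 1089 (after 2 factors)
= 35937 (after 3 factors)
= 1185921 (after 4 factors)
= 39135393 (after 5 factors)
= 1291467969 (after 6 factors)
= 42618442977 (after 7 factors)
= 1406408618241 (after 8 factors)
= 46411484401953 (after 9 factors)
= 1531578985264449 (after 10 factors)
= 50542106513726817 (after 11 factors)
= 50542106513726817

50542106513726817


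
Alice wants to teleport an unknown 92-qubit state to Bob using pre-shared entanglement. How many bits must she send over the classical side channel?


Quantum teleportation requires 2 classical bits per qubit teleported.
92 qubit(s) -> 2 * 92 = 184 classical bits

184


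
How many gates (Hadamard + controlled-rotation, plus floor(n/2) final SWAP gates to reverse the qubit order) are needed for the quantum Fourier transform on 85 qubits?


Hadamard gates: 85
Controlled rotations: n*(n-1)/2 = 85*84/2 = 3570
SWAP gates: floor(n/2) = floor(85/2) = 42
Total = 85 + 3570 + 42
= 3697

3697


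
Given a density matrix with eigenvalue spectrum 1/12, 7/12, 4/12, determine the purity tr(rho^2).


tr(rho^2) = sum of eigenvalues squared
= (1/12)^2 + (7/12)^2 + (4/12)^2
= (1 + 49 + 16) / 144
= 66/144
= 0.4583

0.4583


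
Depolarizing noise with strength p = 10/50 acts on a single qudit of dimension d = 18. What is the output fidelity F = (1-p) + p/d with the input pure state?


F = (1-p) + p/d
= (1 - 0.2000) + 0.2000/18
= 0.8000 + 0.0111
= 0.8111

0.8111


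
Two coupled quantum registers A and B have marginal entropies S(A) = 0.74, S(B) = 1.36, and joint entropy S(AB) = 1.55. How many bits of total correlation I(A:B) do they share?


I(A:B) = S(A) + S(B) - S(AB)
= 0.74 + 1.36 - 1.55
= 0.5500

0.5500


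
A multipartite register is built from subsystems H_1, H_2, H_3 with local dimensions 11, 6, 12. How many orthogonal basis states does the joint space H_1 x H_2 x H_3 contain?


dim(H_1 x H_2 x H_3) = 11 * 6 * 12
= 66 * 12
= 792

792


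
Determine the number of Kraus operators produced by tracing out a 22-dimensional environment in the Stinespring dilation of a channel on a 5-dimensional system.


Tracing out the environment in an orthonormal basis {|i>_E} gives Kraus operators K_i = <i|_E U |0>_E.
Number of Kraus operators = dim(H_env) = d_env
= 22

22


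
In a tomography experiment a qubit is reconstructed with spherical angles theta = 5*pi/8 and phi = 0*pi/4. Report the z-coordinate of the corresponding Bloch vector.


theta = 1.9635, phi = 0.0000
r_z = cos(theta) = -0.3827

-0.3827


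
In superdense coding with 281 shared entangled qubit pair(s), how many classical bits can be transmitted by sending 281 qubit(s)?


Superdense coding allows 2 classical bits per shared entangled pair.
281 pair(s) -> 2 * 281 = 562 classical bits

562


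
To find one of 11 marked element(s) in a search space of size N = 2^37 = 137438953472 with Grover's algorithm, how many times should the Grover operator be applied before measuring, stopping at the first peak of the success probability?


After j Grover iterations the success probability is P(j) = sin^2((2j+1)*theta), where sin(theta) = sqrt(k/N).
N = 2^37 = 137438953472, k = 11
sin(theta) = sqrt(k/N) = 8.946258087e-06
theta = arcsin(sqrt(k/N)) = 8.946258087e-06 rad
P(j) reaches its first maximum when (2j+1)*theta is as close as possible to pi/2, i.e. j = round(pi/(4*theta) - 1/2).
pi/(4*theta) - 1/2 = 87790.1892
(For comparison, the common estimate pi/4 * sqrt(N/k) = 87790.6892; the exact maximiser is used here.)
Optimal iterations = 87790

87790


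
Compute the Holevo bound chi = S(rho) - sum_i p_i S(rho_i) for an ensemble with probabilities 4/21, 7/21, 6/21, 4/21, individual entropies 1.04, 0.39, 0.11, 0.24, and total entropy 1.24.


chi = S(rho) - sum_i p_i * S(rho_i)
Weighted entropy = 4/21 * 1.04 + 7/21 * 0.39 + 6/21 * 0.11 + 4/21 * 0.24
= 0.4052
chi = 1.24 - 0.4052
= 0.8348

0.8348


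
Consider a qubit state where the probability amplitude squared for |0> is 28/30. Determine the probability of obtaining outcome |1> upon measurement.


|alpha|^2 = 28/30 = 0.9333
|beta|^2 = 1 - 28/30 = 2/30 = 0.0667
P(|1>) = |beta|^2 = 0.0667

0.0667


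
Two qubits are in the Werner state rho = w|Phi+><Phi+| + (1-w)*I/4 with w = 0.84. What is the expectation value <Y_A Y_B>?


|Phi+> = (|00> + |11>)/sqrt(2)
For the pure Bell state, <Y_A Y_B> = -1 (Bell-state Pauli correlator).
The maximally-mixed part I/4 has tr(I/4 * P tensor P) = 0 for any traceless Pauli P.
So <Y_A Y_B>_rho = w * (-1) + (1 - w) * 0
= 0.84 * (-1)
= -0.8400

-0.8400


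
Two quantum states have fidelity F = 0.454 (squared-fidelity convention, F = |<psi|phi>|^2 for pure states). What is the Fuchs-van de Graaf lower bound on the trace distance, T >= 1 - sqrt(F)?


Fuchs-van de Graaf (squared-fidelity convention): 1 - sqrt(F) <= T <= sqrt(1 - F).
Lower bound: T >= 1 - sqrt(F)
sqrt(F) = sqrt(0.454) = 0.6738
T >= 1 - 0.6738
T >= 0.3262

0.3262


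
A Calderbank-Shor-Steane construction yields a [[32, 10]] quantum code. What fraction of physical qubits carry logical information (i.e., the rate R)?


Code rate R = k/n
= 10/32
= 0.3125

0.3125


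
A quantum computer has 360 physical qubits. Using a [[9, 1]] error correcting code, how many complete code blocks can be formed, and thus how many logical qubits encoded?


Each code block uses 9 physical qubits for 1 logical qubit(s).
Number of complete blocks = floor(360 / 9) = 40
Logical qubits = 40 * 1
= 40

40


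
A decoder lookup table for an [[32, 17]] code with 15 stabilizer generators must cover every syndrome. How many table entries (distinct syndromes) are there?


Each stabilizer generator gives a binary (+1 or -1) measurement outcome.
With 15 independent generators:
Total syndromes = 2^15
= 32768

32768


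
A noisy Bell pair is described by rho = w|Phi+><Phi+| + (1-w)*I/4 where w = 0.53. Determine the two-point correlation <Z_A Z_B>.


|Phi+> = (|00> + |11>)/sqrt(2)
For the pure Bell state, <Z_A Z_B> = +1 (Bell-state Pauli correlator).
The maximally-mixed part I/4 has tr(I/4 * P tensor P) = 0 for any traceless Pauli P.
So <Z_A Z_B>_rho = w * (+1) + (1 - w) * 0
= 0.53 * (+1)
= 0.5300

0.5300


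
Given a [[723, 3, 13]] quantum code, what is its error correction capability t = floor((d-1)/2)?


Code parameters: [[723, 3, 13]], distance d = 13.
Number of correctable errors = floor((d-1)/2)
= floor((13 - 1)/2)
= floor(12/2)
= 6

6


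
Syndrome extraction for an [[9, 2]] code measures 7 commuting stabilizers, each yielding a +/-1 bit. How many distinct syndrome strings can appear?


Each stabilizer generator gives a binary (+1 or -1) measurement outcome.
With 7 independent generators:
Total syndromes = 2^7
= 128

128


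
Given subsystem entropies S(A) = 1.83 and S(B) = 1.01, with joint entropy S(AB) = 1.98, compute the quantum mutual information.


I(A:B) = S(A) + S(B) - S(AB)
= 1.83 + 1.01 - 1.98
= 0.8600

0.8600


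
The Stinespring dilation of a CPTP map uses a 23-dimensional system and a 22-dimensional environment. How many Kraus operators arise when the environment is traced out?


Tracing out the environment in an orthonormal basis {|i>_E} gives Kraus operators K_i = <i|_E U |0>_E.
Number of Kraus operators = dim(H_env) = d_env
= 22

22


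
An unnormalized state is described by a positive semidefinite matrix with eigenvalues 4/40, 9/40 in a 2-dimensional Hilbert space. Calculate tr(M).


tr(M) = sum of eigenvalues
= 4/40 + 9/40
= 13/40
= 0.3250

0.3250


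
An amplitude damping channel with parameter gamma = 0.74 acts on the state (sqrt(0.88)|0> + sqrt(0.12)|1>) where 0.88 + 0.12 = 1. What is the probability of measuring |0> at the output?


For amplitude damping with parameter gamma on state sqrt(a)|0> + sqrt(b)|1>:
alpha^2 = 0.88, beta^2 = 0.12
P(|0>) = alpha^2 + gamma * beta^2
= 0.88 + 0.74 * 0.12
= 0.88 + 0.0888
= 0.9688

0.9688


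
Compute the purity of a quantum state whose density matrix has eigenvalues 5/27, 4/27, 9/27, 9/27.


tr(rho^2) = sum of eigenvalues squared
= (5/27)^2 + (4/27)^2 + (9/27)^2 + (9/27)^2
= (25 + 16 + 81 + 81) / 729
= 203/729
= 0.2785

0.2785


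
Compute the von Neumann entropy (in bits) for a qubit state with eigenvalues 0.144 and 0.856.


S = -p*log2(p) - (1-p)*log2(1-p)
p = 0.1440, 1-p = 0.8560
= -0.1440 * log2(0.1440) - 0.8560 * log2(0.8560)
= -(-0.4026) - (-0.1920)
= 0.5946

0.5946


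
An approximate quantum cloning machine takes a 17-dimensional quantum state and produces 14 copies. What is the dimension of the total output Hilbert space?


Output space = H^(tensor 14) where dim(H) = 17
dim = 17^14
= 289 (after 2 factors)
= 4913 (after 3 factors)
= 83521 (after 4 factors)
= 1419857 (after 5 factors)
= 24137569 (after 6 factors)
= 410338673 (after 7 factors)
= 6975757441 (after 8 factors)
= 118587876497 (after 9 factors)
= 2015993900449 (after 10 factors)
= 34271896307633 (after 11 factors)
= 582622237229761 (after 12 factors)
= 9904578032905937 (after 13 factors)
= 168377826559400929 (after 14 factors)
= 168377826559400929

168377826559400929


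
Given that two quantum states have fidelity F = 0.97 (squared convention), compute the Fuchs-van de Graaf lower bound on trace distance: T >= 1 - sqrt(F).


Fuchs-van de Graaf (squared-fidelity convention): 1 - sqrt(F) <= T <= sqrt(1 - F).
Lower bound: T >= 1 - sqrt(F)
sqrt(F) = sqrt(0.97) = 0.9849
T >= 1 - 0.9849
T >= 0.0151

0.0151


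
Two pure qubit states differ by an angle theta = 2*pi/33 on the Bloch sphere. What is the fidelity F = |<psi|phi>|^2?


For states separated by angle theta on Bloch sphere:
F = cos^2(theta/2)
theta = 2*pi/33 = 0.1904
theta/2 = 0.0952
cos(theta/2) = 0.9955
F = 0.9910

0.9910


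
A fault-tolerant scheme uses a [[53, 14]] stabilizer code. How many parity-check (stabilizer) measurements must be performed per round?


For an [[n,k]] stabilizer code:
Number of stabilizer generators = n - k
= 53 - 14
= 39

39


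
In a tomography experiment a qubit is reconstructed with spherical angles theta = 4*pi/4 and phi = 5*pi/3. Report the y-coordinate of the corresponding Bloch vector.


theta = 3.1416, phi = 5.2360
r_y = sin(theta)*sin(phi) = 0.0000 * -0.8660
r_y = 0.0000

0.0000


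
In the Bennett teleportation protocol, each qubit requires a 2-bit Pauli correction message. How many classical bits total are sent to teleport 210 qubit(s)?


Quantum teleportation requires 2 classical bits per qubit teleported.
210 qubit(s) -> 2 * 210 = 420 classical bits

420


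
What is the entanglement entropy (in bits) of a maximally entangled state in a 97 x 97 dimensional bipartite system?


For a maximally entangled state in d x d:
S = log2(d) = log2(97)
= 6.5999

6.5999


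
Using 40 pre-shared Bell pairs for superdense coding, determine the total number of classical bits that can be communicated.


Superdense coding allows 2 classical bits per shared entangled pair.
40 pair(s) -> 2 * 40 = 80 classical bits

80


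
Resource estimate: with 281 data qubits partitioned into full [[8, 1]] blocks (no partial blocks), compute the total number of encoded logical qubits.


Each code block uses 8 physical qubits for 1 logical qubit(s).
Number of complete blocks = floor(281 / 8) = 35
Logical qubits = 35 * 1
= 35

35


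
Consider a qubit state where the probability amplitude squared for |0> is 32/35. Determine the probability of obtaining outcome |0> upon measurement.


|alpha|^2 = 32/35 = 0.9143
|beta|^2 = 1 - 32/35 = 3/35 = 0.0857
P(|0>) = |alpha|^2 = 0.9143

0.9143


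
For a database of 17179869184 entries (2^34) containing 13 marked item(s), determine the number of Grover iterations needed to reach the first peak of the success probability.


After j Grover iterations the success probability is P(j) = sin^2((2j+1)*theta), where sin(theta) = sqrt(k/N).
N = 2^34 = 17179869184, k = 13
sin(theta) = sqrt(k/N) = 2.750817318e-05
theta = arcsin(sqrt(k/N)) = 2.750817319e-05 rad
P(j) reaches its first maximum when (2j+1)*theta is as close as possible to pi/2, i.e. j = round(pi/(4*theta) - 1/2).
pi/(4*theta) - 1/2 = 28550.9475
(For comparison, the common estimate pi/4 * sqrt(N/k) = 28551.4475; the exact maximiser is used here.)
Optimal iterations = 28551

28551


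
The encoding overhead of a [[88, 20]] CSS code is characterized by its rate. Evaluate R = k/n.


Code rate R = k/n
= 20/88
= 0.2273

0.2273


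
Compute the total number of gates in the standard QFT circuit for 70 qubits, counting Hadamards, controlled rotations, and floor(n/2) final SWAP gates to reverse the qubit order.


Hadamard gates: 70
Controlled rotations: n*(n-1)/2 = 70*69/2 = 2415
SWAP gates: floor(n/2) = floor(70/2) = 35
Total = 70 + 2415 + 35
= 2520

2520


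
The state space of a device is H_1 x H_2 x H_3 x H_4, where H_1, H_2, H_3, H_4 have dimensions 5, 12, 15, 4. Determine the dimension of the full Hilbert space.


dim(H_1 x H_2 x H_3 x H_4) = 5 * 12 * 15 * 4
= 60 * 15 * 4
= 900 * 4
= 3600

3600


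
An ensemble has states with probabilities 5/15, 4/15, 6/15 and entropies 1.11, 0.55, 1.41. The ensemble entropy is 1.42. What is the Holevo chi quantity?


chi = S(rho) - sum_i p_i * S(rho_i)
Weighted entropy = 5/15 * 1.11 + 4/15 * 0.55 + 6/15 * 1.41
= 1.0807
chi = 1.42 - 1.0807
= 0.3393

0.3393


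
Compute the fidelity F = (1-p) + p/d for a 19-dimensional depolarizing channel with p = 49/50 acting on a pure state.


F = (1-p) + p/d
= (1 - 0.9800) + 0.9800/19
= 0.0200 + 0.0516
= 0.0716

0.0716


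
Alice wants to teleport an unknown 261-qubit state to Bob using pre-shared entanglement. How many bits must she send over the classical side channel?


Quantum teleportation requires 2 classical bits per qubit teleported.
261 qubit(s) -> 2 * 261 = 522 classical bits

522


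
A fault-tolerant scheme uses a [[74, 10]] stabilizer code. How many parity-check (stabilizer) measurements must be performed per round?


For an [[n,k]] stabilizer code:
Number of stabilizer generators = n - k
= 74 - 10
= 64

64


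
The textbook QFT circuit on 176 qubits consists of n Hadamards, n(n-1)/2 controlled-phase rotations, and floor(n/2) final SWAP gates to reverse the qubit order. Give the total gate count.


Hadamard gates: 176
Controlled rotations: n*(n-1)/2 = 176*175/2 = 15400
SWAP gates: floor(n/2) = floor(176/2) = 88
Total = 176 + 15400 + 88
= 15664

15664


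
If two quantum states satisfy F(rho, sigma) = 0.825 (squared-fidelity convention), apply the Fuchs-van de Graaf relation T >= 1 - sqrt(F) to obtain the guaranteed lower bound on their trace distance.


Fuchs-van de Graaf (squared-fidelity convention): 1 - sqrt(F) <= T <= sqrt(1 - F).
Lower bound: T >= 1 - sqrt(F)
sqrt(F) = sqrt(0.825) = 0.9083
T >= 1 - 0.9083
T >= 0.0917

0.0917


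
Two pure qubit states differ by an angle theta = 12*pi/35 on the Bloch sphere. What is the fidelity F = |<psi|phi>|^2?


For states separated by angle theta on Bloch sphere:
F = cos^2(theta/2)
theta = 12*pi/35 = 1.0771
theta/2 = 0.5386
cos(theta/2) = 0.8584
F = 0.7369

0.7369


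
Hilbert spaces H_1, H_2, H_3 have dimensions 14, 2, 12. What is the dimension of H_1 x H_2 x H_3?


dim(H_1 x H_2 x H_3) = 14 * 2 * 12
= 28 * 12
= 336

336


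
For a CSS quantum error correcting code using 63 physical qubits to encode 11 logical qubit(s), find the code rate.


Code rate R = k/n
= 11/63
= 0.1746

0.1746


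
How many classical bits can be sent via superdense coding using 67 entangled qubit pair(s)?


Superdense coding allows 2 classical bits per shared entangled pair.
67 pair(s) -> 2 * 67 = 134 classical bits

134


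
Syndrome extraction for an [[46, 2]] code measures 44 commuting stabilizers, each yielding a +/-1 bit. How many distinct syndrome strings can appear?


Each stabilizer generator gives a binary (+1 or -1) measurement outcome.
With 44 independent generators:
Total syndromes = 2^44
= 17592186044416

17592186044416


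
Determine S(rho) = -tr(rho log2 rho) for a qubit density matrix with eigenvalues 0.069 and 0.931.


S = -p*log2(p) - (1-p)*log2(1-p)
p = 0.0690, 1-p = 0.9310
= -0.0690 * log2(0.0690) - 0.9310 * log2(0.9310)
= -(-0.2662) - (-0.0960)
= 0.3622

0.3622


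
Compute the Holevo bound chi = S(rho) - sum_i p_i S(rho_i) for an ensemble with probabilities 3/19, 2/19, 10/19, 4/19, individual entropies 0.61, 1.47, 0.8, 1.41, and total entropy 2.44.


chi = S(rho) - sum_i p_i * S(rho_i)
Weighted entropy = 3/19 * 0.61 + 2/19 * 1.47 + 10/19 * 0.8 + 4/19 * 1.41
= 0.9689
chi = 2.44 - 0.9689
= 1.4711

1.4711


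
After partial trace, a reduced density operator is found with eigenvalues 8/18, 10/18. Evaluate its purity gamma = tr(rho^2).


tr(rho^2) = sum of eigenvalues squared
= (8/18)^2 + (10/18)^2
= (64 + 100) / 324
= 164/324
= 0.5062

0.5062


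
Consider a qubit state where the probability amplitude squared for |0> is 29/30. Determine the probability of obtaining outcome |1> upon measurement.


|alpha|^2 = 29/30 = 0.9667
|beta|^2 = 1 - 29/30 = 1/30 = 0.0333
P(|1>) = |beta|^2 = 0.0333

0.0333


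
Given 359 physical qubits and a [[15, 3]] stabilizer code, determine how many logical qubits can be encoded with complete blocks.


Each code block uses 15 physical qubits for 3 logical qubit(s).
Number of complete blocks = floor(359 / 15) = 23
Logical qubits = 23 * 3
= 69

69


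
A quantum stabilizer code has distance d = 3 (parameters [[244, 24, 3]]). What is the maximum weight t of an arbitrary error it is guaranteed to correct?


Code parameters: [[244, 24, 3]], distance d = 3.
Number of correctable errors = floor((d-1)/2)
= floor((3 - 1)/2)
= floor(2/2)
= 1

1


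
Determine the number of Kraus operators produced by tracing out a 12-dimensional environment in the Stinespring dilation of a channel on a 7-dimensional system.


Tracing out the environment in an orthonormal basis {|i>_E} gives Kraus operators K_i = <i|_E U |0>_E.
Number of Kraus operators = dim(H_env) = d_env
= 12

12


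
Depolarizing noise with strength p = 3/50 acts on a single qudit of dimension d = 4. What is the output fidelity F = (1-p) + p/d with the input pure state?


F = (1-p) + p/d
= (1 - 0.0600) + 0.0600/4
= 0.9400 + 0.0150
= 0.9550

0.9550


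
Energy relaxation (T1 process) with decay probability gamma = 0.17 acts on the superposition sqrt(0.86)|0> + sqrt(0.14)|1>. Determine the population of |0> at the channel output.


For amplitude damping with parameter gamma on state sqrt(a)|0> + sqrt(b)|1>:
alpha^2 = 0.86, beta^2 = 0.14
P(|0>) = alpha^2 + gamma * beta^2
= 0.86 + 0.17 * 0.14
= 0.86 + 0.0238
= 0.8838

0.8838


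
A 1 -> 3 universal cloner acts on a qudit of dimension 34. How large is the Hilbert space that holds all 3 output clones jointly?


Output space = H^(tensor 3) where dim(H) = 34
dim = 34^3
= 1156 (after 2 factors)
= 39304 (after 3 factors)
= 39304

39304


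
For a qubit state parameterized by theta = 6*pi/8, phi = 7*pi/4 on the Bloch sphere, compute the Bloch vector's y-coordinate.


theta = 2.3562, phi = 5.4978
r_y = sin(theta)*sin(phi) = 0.7071 * -0.7071
r_y = -0.5000

-0.5000


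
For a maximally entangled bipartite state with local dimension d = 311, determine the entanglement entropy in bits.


For a maximally entangled state in d x d:
S = log2(d) = log2(311)
= 8.2808

8.2808


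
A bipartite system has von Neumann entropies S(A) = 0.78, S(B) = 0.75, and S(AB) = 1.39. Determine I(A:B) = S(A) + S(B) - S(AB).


I(A:B) = S(A) + S(B) - S(AB)
= 0.78 + 0.75 - 1.39
= 0.1400

0.1400


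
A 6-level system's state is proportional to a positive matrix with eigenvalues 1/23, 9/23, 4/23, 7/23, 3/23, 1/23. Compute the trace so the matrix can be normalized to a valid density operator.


tr(M) = sum of eigenvalues
= 1/23 + 9/23 + 4/23 + 7/23 + 3/23 + 1/23
= 25/23
= 1.0870

1.0870


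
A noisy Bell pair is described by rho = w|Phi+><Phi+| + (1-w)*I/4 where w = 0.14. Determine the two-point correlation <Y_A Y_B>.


|Phi+> = (|00> + |11>)/sqrt(2)
For the pure Bell state, <Y_A Y_B> = -1 (Bell-state Pauli correlator).
The maximally-mixed part I/4 has tr(I/4 * P tensor P) = 0 for any traceless Pauli P.
So <Y_A Y_B>_rho = w * (-1) + (1 - w) * 0
= 0.14 * (-1)
= -0.1400

-0.1400


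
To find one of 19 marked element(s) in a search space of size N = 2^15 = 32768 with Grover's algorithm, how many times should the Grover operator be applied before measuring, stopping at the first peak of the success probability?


After j Grover iterations the success probability is P(j) = sin^2((2j+1)*theta), where sin(theta) = sqrt(k/N).
N = 2^15 = 32768, k = 19
sin(theta) = sqrt(k/N) = 0.0240797422
theta = arcsin(sqrt(k/N)) = 0.02408206985 rad
P(j) reaches its first maximum when (2j+1)*theta is as close as possible to pi/2, i.e. j = round(pi/(4*theta) - 1/2).
pi/(4*theta) - 1/2 = 32.1134
(For comparison, the common estimate pi/4 * sqrt(N/k) = 32.6166; the exact maximiser is used here.)
Optimal iterations = 32

32


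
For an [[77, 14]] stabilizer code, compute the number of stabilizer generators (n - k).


For an [[n,k]] stabilizer code:
Number of stabilizer generators = n - k
= 77 - 14
= 63

63


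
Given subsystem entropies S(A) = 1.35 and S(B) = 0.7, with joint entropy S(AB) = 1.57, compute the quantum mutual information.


I(A:B) = S(A) + S(B) - S(AB)
= 1.35 + 0.7 - 1.57
= 0.4800

0.4800


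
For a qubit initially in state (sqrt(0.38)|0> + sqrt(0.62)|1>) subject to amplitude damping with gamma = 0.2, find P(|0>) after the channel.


For amplitude damping with parameter gamma on state sqrt(a)|0> + sqrt(b)|1>:
alpha^2 = 0.38, beta^2 = 0.62
P(|0>) = alpha^2 + gamma * beta^2
= 0.38 + 0.2 * 0.62
= 0.38 + 0.1240
= 0.5040

0.5040


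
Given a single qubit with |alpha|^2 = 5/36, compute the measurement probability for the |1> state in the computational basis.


|alpha|^2 = 5/36 = 0.1389
|beta|^2 = 1 - 5/36 = 31/36 = 0.8611
P(|1>) = |beta|^2 = 0.8611

0.8611


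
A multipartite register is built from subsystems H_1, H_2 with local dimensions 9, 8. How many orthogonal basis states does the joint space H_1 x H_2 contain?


dim(H_1 x H_2) = 9 * 8
= 72

72


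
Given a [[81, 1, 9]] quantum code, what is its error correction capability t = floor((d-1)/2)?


Code parameters: [[81, 1, 9]], distance d = 9.
Number of correctable errors = floor((d-1)/2)
= floor((9 - 1)/2)
= floor(8/2)
= 4

4


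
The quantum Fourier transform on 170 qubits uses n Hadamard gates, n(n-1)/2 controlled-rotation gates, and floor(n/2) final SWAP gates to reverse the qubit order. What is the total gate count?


Hadamard gates: 170
Controlled rotations: n*(n-1)/2 = 170*169/2 = 14365
SWAP gates: floor(n/2) = floor(170/2) = 85
Total = 170 + 14365 + 85
= 14620

14620


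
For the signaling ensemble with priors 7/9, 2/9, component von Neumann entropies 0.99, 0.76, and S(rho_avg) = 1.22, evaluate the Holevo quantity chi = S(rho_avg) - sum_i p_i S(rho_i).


chi = S(rho) - sum_i p_i * S(rho_i)
Weighted entropy = 7/9 * 0.99 + 2/9 * 0.76
= 0.9389
chi = 1.22 - 0.9389
= 0.2811

0.2811


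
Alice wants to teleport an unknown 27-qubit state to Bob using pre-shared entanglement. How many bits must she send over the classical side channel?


Quantum teleportation requires 2 classical bits per qubit teleported.
27 qubit(s) -> 2 * 27 = 54 classical bits

54


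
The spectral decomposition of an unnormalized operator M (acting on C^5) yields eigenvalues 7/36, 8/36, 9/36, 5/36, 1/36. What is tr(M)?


tr(M) = sum of eigenvalues
= 7/36 + 8/36 + 9/36 + 5/36 + 1/36
= 30/36
= 0.8333

0.8333


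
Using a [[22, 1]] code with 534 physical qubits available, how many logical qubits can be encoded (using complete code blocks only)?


Each code block uses 22 physical qubits for 1 logical qubit(s).
Number of complete blocks = floor(534 / 22) = 24
Logical qubits = 24 * 1
= 24

24


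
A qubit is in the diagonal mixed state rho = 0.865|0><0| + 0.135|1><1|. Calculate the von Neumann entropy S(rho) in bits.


S = -p*log2(p) - (1-p)*log2(1-p)
p = 0.8650, 1-p = 0.1350
= -0.8650 * log2(0.8650) - 0.1350 * log2(0.1350)
= -(-0.1810) - (-0.3900)
= 0.5710

0.5710


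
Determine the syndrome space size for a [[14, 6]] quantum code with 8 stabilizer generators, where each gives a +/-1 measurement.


Each stabilizer generator gives a binary (+1 or -1) measurement outcome.
With 8 independent generators:
Total syndromes = 2^8
= 256

256


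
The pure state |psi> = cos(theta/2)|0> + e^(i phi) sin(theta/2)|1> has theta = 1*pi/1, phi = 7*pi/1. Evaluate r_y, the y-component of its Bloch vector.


theta = 3.1416, phi = 21.9911
r_y = sin(theta)*sin(phi) = 0.0000 * 0.0000
r_y = 0.0000

0.0000


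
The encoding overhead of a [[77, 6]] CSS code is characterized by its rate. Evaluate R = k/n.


Code rate R = k/n
= 6/77
= 0.0779

0.0779


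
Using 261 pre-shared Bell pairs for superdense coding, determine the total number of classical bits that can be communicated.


Superdense coding allows 2 classical bits per shared entangled pair.
261 pair(s) -> 2 * 261 = 522 classical bits

522


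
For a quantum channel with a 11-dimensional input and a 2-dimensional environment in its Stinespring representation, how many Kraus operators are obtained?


Tracing out the environment in an orthonormal basis {|i>_E} gives Kraus operators K_i = <i|_E U |0>_E.
Number of Kraus operators = dim(H_env) = d_env
= 2

2


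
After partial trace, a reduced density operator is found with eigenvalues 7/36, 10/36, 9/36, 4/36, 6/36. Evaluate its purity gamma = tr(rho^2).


tr(rho^2) = sum of eigenvalues squared
= (7/36)^2 + (10/36)^2 + (9/36)^2 + (4/36)^2 + (6/36)^2
= (49 + 100 + 81 + 16 + 36) / 1296
= 282/1296
= 0.2176

0.2176


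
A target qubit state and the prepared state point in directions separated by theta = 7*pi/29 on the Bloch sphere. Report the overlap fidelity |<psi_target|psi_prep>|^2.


For states separated by angle theta on Bloch sphere:
F = cos^2(theta/2)
theta = 7*pi/29 = 0.7583
theta/2 = 0.3792
cos(theta/2) = 0.9290
F = 0.8630

0.8630


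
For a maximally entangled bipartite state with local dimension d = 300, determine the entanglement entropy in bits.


For a maximally entangled state in d x d:
S = log2(d) = log2(300)
= 8.2288

8.2288


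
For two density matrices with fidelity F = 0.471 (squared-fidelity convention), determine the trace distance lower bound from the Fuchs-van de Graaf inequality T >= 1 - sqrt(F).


Fuchs-van de Graaf (squared-fidelity convention): 1 - sqrt(F) <= T <= sqrt(1 - F).
Lower bound: T >= 1 - sqrt(F)
sqrt(F) = sqrt(0.471) = 0.6863
T >= 1 - 0.6863
T >= 0.3137

0.3137


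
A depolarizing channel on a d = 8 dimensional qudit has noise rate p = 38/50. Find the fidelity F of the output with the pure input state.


F = (1-p) + p/d
= (1 - 0.7600) + 0.7600/8
= 0.2400 + 0.0950
= 0.3350

0.3350


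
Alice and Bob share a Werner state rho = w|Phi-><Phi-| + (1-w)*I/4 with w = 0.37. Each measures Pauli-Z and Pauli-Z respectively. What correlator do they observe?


|Phi-> = (|00> - |11>)/sqrt(2)
For the pure Bell state, <Z_A Z_B> = +1 (Bell-state Pauli correlator).
The maximally-mixed part I/4 has tr(I/4 * P tensor P) = 0 for any traceless Pauli P.
So <Z_A Z_B>_rho = w * (+1) + (1 - w) * 0
= 0.37 * (+1)
= 0.3700

0.3700


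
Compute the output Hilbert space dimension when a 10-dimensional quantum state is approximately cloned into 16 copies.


Output space = H^(tensor 16) where dim(H) = 10
dim = 10^16
= 100 (after 2 factors)
= 1000 (after 3 factors)
= 10000 (after 4 factors)
= 100000 (after 5 factors)
= 1000000 (after 6 factors)
= 10000000 (after 7 factors)
= 100000000 (after 8 factors)
= 1000000000 (after 9 factors)
= 10000000000 (after 10 factors)
= 100000000000 (after 11 factors)
= 1000000000000 (after 12 factors)
= 10000000000000 (after 13 factors)
= 100000000000000 (after 14 factors)
= 1000000000000000 (after 15 factors)
= 10000000000000000 (after 16 factors)
= 10000000000000000

10000000000000000


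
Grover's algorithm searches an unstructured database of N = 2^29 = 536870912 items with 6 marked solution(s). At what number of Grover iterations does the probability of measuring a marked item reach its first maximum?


After j Grover iterations the success probability is P(j) = sin^2((2j+1)*theta), where sin(theta) = sqrt(k/N).
N = 2^29 = 536870912, k = 6
sin(theta) = sqrt(k/N) = 0.0001057159917
theta = arcsin(sqrt(k/N)) = 0.0001057159919 rad
P(j) reaches its first maximum when (2j+1)*theta is as close as possible to pi/2, i.e. j = round(pi/(4*theta) - 1/2).
pi/(4*theta) - 1/2 = 7428.8222
(For comparison, the common estimate pi/4 * sqrt(N/k) = 7429.3222; the exact maximiser is used here.)
Optimal iterations = 7429

7429


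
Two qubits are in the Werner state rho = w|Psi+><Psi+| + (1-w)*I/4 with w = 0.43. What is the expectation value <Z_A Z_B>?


|Psi+> = (|01> + |10>)/sqrt(2)
For the pure Bell state, <Z_A Z_B> = -1 (Bell-state Pauli correlator).
The maximally-mixed part I/4 has tr(I/4 * P tensor P) = 0 for any traceless Pauli P.
So <Z_A Z_B>_rho = w * (-1) + (1 - w) * 0
= 0.43 * (-1)
= -0.4300

-0.4300


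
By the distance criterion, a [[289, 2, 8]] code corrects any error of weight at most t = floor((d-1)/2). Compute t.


Code parameters: [[289, 2, 8]], distance d = 8.
Number of correctable errors = floor((d-1)/2)
= floor((8 - 1)/2)
= floor(7/2)
= 3

3


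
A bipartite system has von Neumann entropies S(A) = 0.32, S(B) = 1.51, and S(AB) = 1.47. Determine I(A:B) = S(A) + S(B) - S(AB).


I(A:B) = S(A) + S(B) - S(AB)
= 0.32 + 1.51 - 1.47
= 0.3600

0.3600


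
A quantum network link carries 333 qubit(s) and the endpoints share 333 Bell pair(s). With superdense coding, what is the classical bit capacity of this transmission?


Superdense coding allows 2 classical bits per shared entangled pair.
333 pair(s) -> 2 * 333 = 666 classical bits

666


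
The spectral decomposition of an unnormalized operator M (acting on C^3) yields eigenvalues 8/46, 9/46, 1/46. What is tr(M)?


tr(M) = sum of eigenvalues
= 8/46 + 9/46 + 1/46
= 18/46
= 0.3913

0.3913


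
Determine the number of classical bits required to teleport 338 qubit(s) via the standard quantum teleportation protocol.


Quantum teleportation requires 2 classical bits per qubit teleported.
338 qubit(s) -> 2 * 338 = 676 classical bits

676


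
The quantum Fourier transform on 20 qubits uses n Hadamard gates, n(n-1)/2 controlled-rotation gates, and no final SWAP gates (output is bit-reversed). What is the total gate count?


Hadamard gates: 20
Controlled rotations: n*(n-1)/2 = 20*19/2 = 190
SWAP gates: 0 (omitted)
Total = 20 + 190
= 210

210


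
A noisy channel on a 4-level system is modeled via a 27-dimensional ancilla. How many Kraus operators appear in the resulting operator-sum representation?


Tracing out the environment in an orthonormal basis {|i>_E} gives Kraus operators K_i = <i|_E U |0>_E.
Number of Kraus operators = dim(H_env) = d_env
= 27

27


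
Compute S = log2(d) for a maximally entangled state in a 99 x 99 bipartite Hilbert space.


For a maximally entangled state in d x d:
S = log2(d) = log2(99)
= 6.6294

6.6294


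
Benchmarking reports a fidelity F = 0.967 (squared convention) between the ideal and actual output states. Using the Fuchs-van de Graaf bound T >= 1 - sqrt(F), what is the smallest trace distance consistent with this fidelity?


Fuchs-van de Graaf (squared-fidelity convention): 1 - sqrt(F) <= T <= sqrt(1 - F).
Lower bound: T >= 1 - sqrt(F)
sqrt(F) = sqrt(0.967) = 0.9834
T >= 1 - 0.9834
T >= 0.0166

0.0166


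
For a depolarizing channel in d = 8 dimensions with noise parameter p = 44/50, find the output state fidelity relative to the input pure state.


F = (1-p) + p/d
= (1 - 0.8800) + 0.8800/8
= 0.1200 + 0.1100
= 0.2300

0.2300


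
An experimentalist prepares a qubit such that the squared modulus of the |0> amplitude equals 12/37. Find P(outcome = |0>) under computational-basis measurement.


|alpha|^2 = 12/37 = 0.3243
|beta|^2 = 1 - 12/37 = 25/37 = 0.6757
P(|0>) = |alpha|^2 = 0.3243

0.3243


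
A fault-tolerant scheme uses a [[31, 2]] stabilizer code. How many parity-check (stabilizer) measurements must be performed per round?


For an [[n,k]] stabilizer code:
Number of stabilizer generators = n - k
= 31 - 2
= 29

29


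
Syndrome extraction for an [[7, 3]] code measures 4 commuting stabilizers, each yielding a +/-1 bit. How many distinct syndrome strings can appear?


Each stabilizer generator gives a binary (+1 or -1) measurement outcome.
With 4 independent generators:
Total syndromes = 2^4
= 16

16


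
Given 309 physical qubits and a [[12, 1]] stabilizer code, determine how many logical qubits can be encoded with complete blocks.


Each code block uses 12 physical qubits for 1 logical qubit(s).
Number of complete blocks = floor(309 / 12) = 25
Logical qubits = 25 * 1
= 25

25


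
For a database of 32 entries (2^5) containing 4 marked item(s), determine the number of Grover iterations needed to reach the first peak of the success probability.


After j Grover iterations the success probability is P(j) = sin^2((2j+1)*theta), where sin(theta) = sqrt(k/N).
N = 2^5 = 32, k = 4
sin(theta) = sqrt(k/N) = 0.3535533906
theta = arcsin(sqrt(k/N)) = 0.3613671239 rad
P(j) reaches its first maximum when (2j+1)*theta is as close as possible to pi/2, i.e. j = round(pi/(4*theta) - 1/2).
pi/(4*theta) - 1/2 = 1.6734
(For comparison, the common estimate pi/4 * sqrt(N/k) = 2.2214; the exact maximiser is used here.)
Optimal iterations = 2

2


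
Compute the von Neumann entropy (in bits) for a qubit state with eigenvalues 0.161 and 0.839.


S = -p*log2(p) - (1-p)*log2(1-p)
p = 0.1610, 1-p = 0.8390
= -0.1610 * log2(0.1610) - 0.8390 * log2(0.8390)
= -(-0.4242) - (-0.2125)
= 0.6367

0.6367


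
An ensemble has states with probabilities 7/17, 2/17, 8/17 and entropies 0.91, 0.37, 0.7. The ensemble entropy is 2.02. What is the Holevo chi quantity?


chi = S(rho) - sum_i p_i * S(rho_i)
Weighted entropy = 7/17 * 0.91 + 2/17 * 0.37 + 8/17 * 0.7
= 0.7476
chi = 2.02 - 0.7476
= 1.2724

1.2724


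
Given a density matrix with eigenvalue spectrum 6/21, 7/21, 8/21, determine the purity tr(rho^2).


tr(rho^2) = sum of eigenvalues squared
= (6/21)^2 + (7/21)^2 + (8/21)^2
= (36 + 49 + 64) / 441
= 149/441
= 0.3379

0.3379


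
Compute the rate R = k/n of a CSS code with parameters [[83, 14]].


Code rate R = k/n
= 14/83
= 0.1687

0.1687


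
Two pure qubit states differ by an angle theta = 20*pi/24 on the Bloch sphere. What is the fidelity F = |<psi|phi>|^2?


For states separated by angle theta on Bloch sphere:
F = cos^2(theta/2)
theta = 20*pi/24 = 2.6180
theta/2 = 1.3090
cos(theta/2) = 0.2588
F = 0.0670

0.0670


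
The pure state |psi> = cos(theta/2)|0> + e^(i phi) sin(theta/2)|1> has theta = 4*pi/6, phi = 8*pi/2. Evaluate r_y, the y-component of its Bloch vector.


theta = 2.0944, phi = 12.5664
r_y = sin(theta)*sin(phi) = 0.8660 * 0.0000
r_y = 0.0000

0.0000


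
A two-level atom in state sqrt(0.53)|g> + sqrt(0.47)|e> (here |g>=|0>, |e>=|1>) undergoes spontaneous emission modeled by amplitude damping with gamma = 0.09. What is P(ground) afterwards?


For amplitude damping with parameter gamma on state sqrt(a)|0> + sqrt(b)|1>:
alpha^2 = 0.53, beta^2 = 0.47
P(|0>) = alpha^2 + gamma * beta^2
= 0.53 + 0.09 * 0.47
= 0.53 + 0.0423
= 0.5723

0.5723


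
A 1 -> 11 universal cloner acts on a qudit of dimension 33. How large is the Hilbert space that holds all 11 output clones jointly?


Output space = H^(tensor 11) where dim(H) = 33
dim = 33^11
= 1089 (after 2 factors)
= 35937 (after 3 factors)
= 1185921 (after 4 factors)
= 39135393 (after 5 factors)
= 1291467969 (after 6 factors)
= 42618442977 (after 7 factors)
= 1406408618241 (after 8 factors)
= 46411484401953 (after 9 factors)
= 1531578985264449 (after 10 factors)
= 50542106513726817 (after 11 factors)
= 50542106513726817

50542106513726817


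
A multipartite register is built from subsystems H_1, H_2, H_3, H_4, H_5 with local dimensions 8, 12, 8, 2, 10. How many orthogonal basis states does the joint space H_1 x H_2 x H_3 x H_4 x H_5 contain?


dim(H_1 x H_2 x H_3 x H_4 x H_5) = 8 * 12 * 8 * 2 * 10
= 96 * 8 * 2 * 10
= 768 * 2 * 10
= 1536 * 10
= 15360

15360


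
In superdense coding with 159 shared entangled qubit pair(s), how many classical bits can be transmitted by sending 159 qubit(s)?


Superdense coding allows 2 classical bits per shared entangled pair.
159 pair(s) -> 2 * 159 = 318 classical bits

318


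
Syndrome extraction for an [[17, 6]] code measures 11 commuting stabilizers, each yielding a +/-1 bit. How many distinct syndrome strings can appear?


Each stabilizer generator gives a binary (+1 or -1) measurement outcome.
With 11 independent generators:
Total syndromes = 2^11
= 2048

2048


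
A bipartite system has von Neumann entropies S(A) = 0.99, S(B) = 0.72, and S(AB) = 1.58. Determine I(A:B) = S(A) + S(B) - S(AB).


I(A:B) = S(A) + S(B) - S(AB)
= 0.99 + 0.72 - 1.58
= 0.1300

0.1300


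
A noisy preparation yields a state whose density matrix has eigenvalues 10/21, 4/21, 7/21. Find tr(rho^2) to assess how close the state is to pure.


tr(rho^2) = sum of eigenvalues squared
= (10/21)^2 + (4/21)^2 + (7/21)^2
= (100 + 16 + 49) / 441
= 165/441
= 0.3741

0.3741


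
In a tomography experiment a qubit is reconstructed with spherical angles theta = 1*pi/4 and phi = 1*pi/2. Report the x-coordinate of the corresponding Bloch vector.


theta = 0.7854, phi = 1.5708
r_x = sin(theta)*cos(phi) = 0.7071 * 0.0000
r_x = 0.0000

0.0000


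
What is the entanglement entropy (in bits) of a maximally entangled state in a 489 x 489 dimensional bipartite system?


For a maximally entangled state in d x d:
S = log2(d) = log2(489)
= 8.9337

8.9337


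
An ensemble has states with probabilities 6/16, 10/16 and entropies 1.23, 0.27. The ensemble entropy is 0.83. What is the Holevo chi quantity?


chi = S(rho) - sum_i p_i * S(rho_i)
Weighted entropy = 6/16 * 1.23 + 10/16 * 0.27
= 0.6300
chi = 0.83 - 0.6300
= 0.2000

0.2000


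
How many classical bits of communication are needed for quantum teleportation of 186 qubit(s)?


Quantum teleportation requires 2 classical bits per qubit teleported.
186 qubit(s) -> 2 * 186 = 372 classical bits

372


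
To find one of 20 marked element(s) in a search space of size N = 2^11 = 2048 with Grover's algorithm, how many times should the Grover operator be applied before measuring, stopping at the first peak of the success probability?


After j Grover iterations the success probability is P(j) = sin^2((2j+1)*theta), where sin(theta) = sqrt(k/N).
N = 2^11 = 2048, k = 20
sin(theta) = sqrt(k/N) = 0.09882117688
theta = arcsin(sqrt(k/N)) = 0.0989827296 rad
P(j) reaches its first maximum when (2j+1)*theta is as close as possible to pi/2, i.e. j = round(pi/(4*theta) - 1/2).
pi/(4*theta) - 1/2 = 7.4347
(For comparison, the common estimate pi/4 * sqrt(N/k) = 7.9477; the exact maximiser is used here.)
Optimal iterations = 7

7


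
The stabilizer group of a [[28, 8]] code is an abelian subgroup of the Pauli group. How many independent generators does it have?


For an [[n,k]] stabilizer code:
Number of stabilizer generators = n - k
= 28 - 8
= 20

20
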